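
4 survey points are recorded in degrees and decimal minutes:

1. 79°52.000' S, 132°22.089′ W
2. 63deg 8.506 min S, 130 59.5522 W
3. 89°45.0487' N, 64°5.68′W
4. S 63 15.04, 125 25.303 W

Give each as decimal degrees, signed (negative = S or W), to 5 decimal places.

1. -79.86667, -132.36815
2. -63.14177, -130.99254
3. 89.75081, -64.09467
4. -63.25067, -125.42172

Point 1:
  Latitude: 79 + 52/60 = 79.866667
  hemisphere S, so the sign is −
  Lon: 22.089′ = 0.368150°; total 132.368150
  W ⇒ negate
Point 2:
  Lat: 8.506′ = 0.141767°; total 63.141767
  S ⇒ negate
  Lon: 59.5522′ = 0.992537°; total 130.992537
  W ⇒ negate
Point 3:
  φ: 89 + 45.0487/60 = 89.750812
  N → positive
  λ: 64 + 5.68/60 = 64.094667
  W ⇒ negate
Point 4:
  Lat: 15.04′ = 0.250667°; total 63.250667
  S ⇒ negate
  Longitude: 125 + 25.303/60 = 125.421717
  W ⇒ negate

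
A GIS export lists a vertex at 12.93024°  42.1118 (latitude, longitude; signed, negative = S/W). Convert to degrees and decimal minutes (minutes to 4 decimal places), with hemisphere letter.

12° 55.8144′ N, 42° 6.7080′ E

Lat: fractional part 0.930240 → 55.814400 minutes
Lon: minutes = (42.111800 − 42) × 60 = 6.708000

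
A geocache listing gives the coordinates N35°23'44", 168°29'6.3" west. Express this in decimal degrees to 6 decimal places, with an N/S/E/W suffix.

Lat: 35 + 23/60 + 44/3600 = 35.3955556
Lon: 168 + 29/60 + 6.3/3600 = 168.4850833

35.395556° N, 168.485083° W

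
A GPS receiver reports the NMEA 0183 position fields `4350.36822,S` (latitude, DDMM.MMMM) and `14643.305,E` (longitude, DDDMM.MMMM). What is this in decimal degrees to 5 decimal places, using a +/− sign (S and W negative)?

-43.83947, 146.72175

Lat: degrees = first 2 digits = 43, minutes = 50.36822; 43 + 50.36822/60 = 43.839470
S ⇒ negate
λ: split at 3 digits → 146° and 43.305′; 146 + 43.305/60 = 146.721750
E → positive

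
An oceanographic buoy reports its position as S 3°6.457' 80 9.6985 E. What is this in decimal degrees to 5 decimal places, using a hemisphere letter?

3.10762° S, 80.16164° E

Lat: 3 + 6.457/60 = 3.107617
Lon: 9.6985′ = 0.161642°; total 80.161642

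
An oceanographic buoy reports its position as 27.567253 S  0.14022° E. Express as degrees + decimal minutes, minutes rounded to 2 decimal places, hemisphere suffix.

27° 34.04′ S, 0° 8.41′ E

Latitude: minutes = (27.567253 − 27) × 60 = 34.0352
λ: fractional part 0.140220 → 8.4132 minutes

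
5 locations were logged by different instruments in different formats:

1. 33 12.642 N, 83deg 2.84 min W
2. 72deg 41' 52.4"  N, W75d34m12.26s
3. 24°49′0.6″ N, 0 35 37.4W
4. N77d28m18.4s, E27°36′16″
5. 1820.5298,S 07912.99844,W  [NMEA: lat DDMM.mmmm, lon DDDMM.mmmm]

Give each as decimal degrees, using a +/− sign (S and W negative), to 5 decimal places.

1. 33.21070, -83.04733
2. 72.69789, -75.57007
3. 24.81683, -0.59372
4. 77.47178, 27.60444
5. -18.34216, -79.21664

Point 1:
  φ: 12.642′ = 0.210700°; total 33.210700
  N ⇒ keep positive
  λ: 83 + 2.84/60 = 83.047333
  W ⇒ negate
Point 2:
  Lat: 41′ + 52.4″ = 41.87333′; 72 + 41.87333/60 = 72.697889
  N → positive
  Longitude: 34′ + 12.26″ = 34.20433′; 75 + 34.20433/60 = 75.570072
  W ⇒ negate
Point 3:
  φ: 24° + 49/60 + 0.6/3600 = 24 + 0.816667 + 0.000167 = 24.816833
  N → positive
  Longitude: 0° + 35/60 + 37.4/3600 = 0 + 0.583333 + 0.010389 = 0.593722
  hemisphere W, so the sign is −
Point 4:
  Lat: 77° + 28/60 + 18.4/3600 = 77 + 0.466667 + 0.005111 = 77.471778
  N → positive
  λ: 27° + 36/60 + 16/3600 = 27 + 0.600000 + 0.004444 = 27.604444
  E → positive
Point 5:
  φ: degrees = first 2 digits = 18, minutes = 20.5298; 18 + 20.5298/60 = 18.342163
  hemisphere S, so the sign is −
  Longitude: degrees = first 3 digits = 79, minutes = 12.99844; 79 + 12.99844/60 = 79.216641
  W → negative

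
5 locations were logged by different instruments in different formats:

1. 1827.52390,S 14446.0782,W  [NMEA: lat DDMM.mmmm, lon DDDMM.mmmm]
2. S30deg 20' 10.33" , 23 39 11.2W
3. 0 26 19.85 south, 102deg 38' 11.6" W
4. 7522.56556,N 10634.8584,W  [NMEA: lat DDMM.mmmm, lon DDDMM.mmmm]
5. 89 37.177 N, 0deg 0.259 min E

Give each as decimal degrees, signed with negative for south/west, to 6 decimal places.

Point 1:
  Latitude: split at 2 digits → 18° and 27.5239′; 18 + 27.5239/60 = 18.4587317
  hemisphere S, so the sign is −
  Lon: degrees = first 3 digits = 144, minutes = 46.0782; 144 + 46.0782/60 = 144.7679700
  W ⇒ negate
Point 2:
  φ: 20′ + 10.33″ = 20.17217′; 30 + 20.17217/60 = 30.3362028
  S ⇒ negate
  Lon: 23° + 39/60 + 11.2/3600 = 23 + 0.650000 + 0.003111 = 23.6531111
  hemisphere W, so the sign is −
Point 3:
  Latitude: 0 + 26/60 + 19.85/3600 = 0.4388472
  hemisphere S, so the sign is −
  λ: 102° + 38/60 + 11.6/3600 = 102 + 0.633333 + 0.003222 = 102.6365556
  hemisphere W, so the sign is −
Point 4:
  Lat: split at 2 digits → 75° and 22.56556′; 75 + 22.56556/60 = 75.3760927
  N → positive
  Longitude: split at 3 digits → 106° and 34.8584′; 106 + 34.8584/60 = 106.5809733
  W → negative
Point 5:
  Latitude: 89 + 37.177/60 = 89.6196167
  N ⇒ keep positive
  Lon: 0.259′ = 0.004317°; total 0.0043167
  E → positive

1. -18.458732, -144.767970
2. -30.336203, -23.653111
3. -0.438847, -102.636556
4. 75.376093, -106.580973
5. 89.619617, 0.004317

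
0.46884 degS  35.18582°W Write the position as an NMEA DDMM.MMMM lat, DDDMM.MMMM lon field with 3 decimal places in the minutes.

0028.130,S / 03511.149,W

Latitude: minutes = (0.468840 − 0) × 60 = 28.13040
Lon: 35° + 0.185820 × 60 = 35° 11.14920′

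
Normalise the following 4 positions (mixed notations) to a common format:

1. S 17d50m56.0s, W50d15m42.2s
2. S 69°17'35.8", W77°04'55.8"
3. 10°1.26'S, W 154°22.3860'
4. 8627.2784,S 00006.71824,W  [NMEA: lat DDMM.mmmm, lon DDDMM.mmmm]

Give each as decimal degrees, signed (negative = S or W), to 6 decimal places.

1. -17.848889, -50.261722
2. -69.293278, -77.082167
3. -10.021000, -154.373100
4. -86.454640, -0.111971

Point 1:
  Lat: 17 + 50/60 + 56/3600 = 17.8488889
  S ⇒ negate
  Lon: 15′ + 42.2″ = 15.70333′; 50 + 15.70333/60 = 50.2617222
  hemisphere W, so the sign is −
Point 2:
  Lat: 17′ + 35.8″ = 17.59667′; 69 + 17.59667/60 = 69.2932778
  hemisphere S, so the sign is −
  λ: 77° + 4/60 + 55.8/3600 = 77 + 0.066667 + 0.015500 = 77.0821667
  hemisphere W, so the sign is −
Point 3:
  Latitude: 10 + 1.26/60 = 10.0210000
  S ⇒ negate
  Lon: 22.386′ = 0.373100°; total 154.3731000
  W → negative
Point 4:
  Latitude: split at 2 digits → 86° and 27.2784′; 86 + 27.2784/60 = 86.4546400
  S ⇒ negate
  Lon: split at 3 digits → 000° and 6.71824′; 0 + 6.71824/60 = 0.1119707
  W ⇒ negate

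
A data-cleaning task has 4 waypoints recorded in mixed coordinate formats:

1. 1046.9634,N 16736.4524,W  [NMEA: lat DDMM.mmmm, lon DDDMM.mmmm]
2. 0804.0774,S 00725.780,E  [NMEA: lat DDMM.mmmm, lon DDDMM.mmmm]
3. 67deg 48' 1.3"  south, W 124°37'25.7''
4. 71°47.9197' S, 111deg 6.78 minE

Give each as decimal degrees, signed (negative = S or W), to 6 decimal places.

1. 10.782723, -167.607540
2. -8.067957, 7.429667
3. -67.800361, -124.623806
4. -71.798662, 111.113000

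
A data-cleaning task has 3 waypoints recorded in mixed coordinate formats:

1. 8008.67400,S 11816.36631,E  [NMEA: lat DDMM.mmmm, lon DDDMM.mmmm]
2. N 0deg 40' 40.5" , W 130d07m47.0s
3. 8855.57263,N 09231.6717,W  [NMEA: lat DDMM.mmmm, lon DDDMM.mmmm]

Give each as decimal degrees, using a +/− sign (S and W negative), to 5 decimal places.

1. -80.14457, 118.27277
2. 0.67792, -130.12972
3. 88.92621, -92.52786

Point 1:
  Lat: degrees = first 2 digits = 80, minutes = 8.674; 80 + 8.674/60 = 80.144567
  S ⇒ negate
  Longitude: degrees = first 3 digits = 118, minutes = 16.36631; 118 + 16.36631/60 = 118.272772
  E ⇒ keep positive
Point 2:
  Latitude: 40′ + 40.5″ = 40.67500′; 0 + 40.67500/60 = 0.677917
  N ⇒ keep positive
  λ: 130 + 7/60 + 47/3600 = 130.129722
  W → negative
Point 3:
  Latitude: split at 2 digits → 88° and 55.57263′; 88 + 55.57263/60 = 88.926211
  N → positive
  λ: split at 3 digits → 092° and 31.6717′; 92 + 31.6717/60 = 92.527862
  W → negative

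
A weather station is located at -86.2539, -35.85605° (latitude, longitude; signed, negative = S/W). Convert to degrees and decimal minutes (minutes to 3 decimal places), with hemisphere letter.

86° 15.234′ S, 35° 51.363′ W

Latitude is negative → S; |value| = 86.253900
Latitude: 86° + 0.253900 × 60 = 86° 15.23400′
Longitude is negative → W; |value| = 35.856050
λ: fractional part 0.856050 → 51.36300 minutes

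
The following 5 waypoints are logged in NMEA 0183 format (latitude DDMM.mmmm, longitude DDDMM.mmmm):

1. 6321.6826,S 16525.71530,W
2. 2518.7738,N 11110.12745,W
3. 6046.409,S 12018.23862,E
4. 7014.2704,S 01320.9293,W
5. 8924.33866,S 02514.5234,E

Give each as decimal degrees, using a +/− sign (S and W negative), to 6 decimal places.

Point 1:
  Lat: split at 2 digits → 63° and 21.6826′; 63 + 21.6826/60 = 63.3613767
  S → negative
  λ: split at 3 digits → 165° and 25.7153′; 165 + 25.7153/60 = 165.4285883
  hemisphere W, so the sign is −
Point 2:
  φ: split at 2 digits → 25° and 18.7738′; 25 + 18.7738/60 = 25.3128967
  N ⇒ keep positive
  λ: split at 3 digits → 111° and 10.12745′; 111 + 10.12745/60 = 111.1687908
  W → negative
Point 3:
  Latitude: degrees = first 2 digits = 60, minutes = 46.409; 60 + 46.409/60 = 60.7734833
  S → negative
  λ: split at 3 digits → 120° and 18.23862′; 120 + 18.23862/60 = 120.3039770
  E ⇒ keep positive
Point 4:
  Lat: degrees = first 2 digits = 70, minutes = 14.2704; 70 + 14.2704/60 = 70.2378400
  S ⇒ negate
  Longitude: degrees = first 3 digits = 13, minutes = 20.9293; 13 + 20.9293/60 = 13.3488217
  hemisphere W, so the sign is −
Point 5:
  φ: split at 2 digits → 89° and 24.33866′; 89 + 24.33866/60 = 89.4056443
  S ⇒ negate
  Lon: split at 3 digits → 025° and 14.5234′; 25 + 14.5234/60 = 25.2420567
  E ⇒ keep positive

1. -63.361377, -165.428588
2. 25.312897, -111.168791
3. -60.773483, 120.303977
4. -70.237840, -13.348822
5. -89.405644, 25.242057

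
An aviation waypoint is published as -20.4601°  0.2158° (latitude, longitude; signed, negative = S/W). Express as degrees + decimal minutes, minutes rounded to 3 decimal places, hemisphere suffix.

Latitude is negative → S; |value| = 20.460100
φ: 20° + 0.460100 × 60 = 20° 27.60600′
Longitude: fractional part 0.215800 → 12.94800 minutes

20° 27.606′ S, 0° 12.948′ E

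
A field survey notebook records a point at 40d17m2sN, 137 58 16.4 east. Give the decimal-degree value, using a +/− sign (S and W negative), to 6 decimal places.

40.283889, 137.971222

φ: 17′ + 2″ = 17.03333′; 40 + 17.03333/60 = 40.2838889
N → positive
λ: 137° + 58/60 + 16.4/3600 = 137 + 0.966667 + 0.004556 = 137.9712222
E ⇒ keep positive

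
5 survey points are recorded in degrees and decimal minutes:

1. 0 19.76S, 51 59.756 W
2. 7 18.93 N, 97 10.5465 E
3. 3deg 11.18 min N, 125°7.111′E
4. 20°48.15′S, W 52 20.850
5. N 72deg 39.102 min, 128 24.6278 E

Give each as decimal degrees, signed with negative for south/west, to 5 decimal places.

1. -0.32933, -51.99593
2. 7.31550, 97.17578
3. 3.18633, 125.11852
4. -20.80250, -52.34750
5. 72.65170, 128.41046

Point 1:
  Lat: 0 + 19.76/60 = 0.329333
  hemisphere S, so the sign is −
  Longitude: 59.756′ = 0.995933°; total 51.995933
  W ⇒ negate
Point 2:
  Lat: 18.93′ = 0.315500°; total 7.315500
  N ⇒ keep positive
  Longitude: 10.5465′ = 0.175775°; total 97.175775
  E → positive
Point 3:
  Lat: 11.18′ = 0.186333°; total 3.186333
  N → positive
  λ: 7.111′ = 0.118517°; total 125.118517
  E → positive
Point 4:
  φ: 20 + 48.15/60 = 20.802500
  S ⇒ negate
  Longitude: 20.85′ = 0.347500°; total 52.347500
  hemisphere W, so the sign is −
Point 5:
  φ: 39.102′ = 0.651700°; total 72.651700
  N ⇒ keep positive
  Lon: 24.6278′ = 0.410463°; total 128.410463
  E → positive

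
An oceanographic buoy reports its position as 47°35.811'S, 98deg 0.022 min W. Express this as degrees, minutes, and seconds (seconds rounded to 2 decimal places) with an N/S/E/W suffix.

Latitude: fractional minutes 0.81100 × 60 = 48.6600″
λ: 0.02200′ → 0′ and 0.02200 × 60 = 1.3200″

47°35′48.66″ S, 98°00′1.32″ W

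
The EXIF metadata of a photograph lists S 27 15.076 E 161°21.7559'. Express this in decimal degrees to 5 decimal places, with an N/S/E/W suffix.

27.25127° S, 161.36260° E

Latitude: 15.076′ = 0.251267°; total 27.251267
Longitude: 21.7559′ = 0.362598°; total 161.362598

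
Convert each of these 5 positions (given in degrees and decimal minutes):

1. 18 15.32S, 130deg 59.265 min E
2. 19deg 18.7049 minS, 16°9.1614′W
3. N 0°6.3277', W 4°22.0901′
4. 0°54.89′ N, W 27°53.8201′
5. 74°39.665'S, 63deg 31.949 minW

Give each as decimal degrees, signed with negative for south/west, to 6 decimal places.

Point 1:
  Latitude: 18 + 15.32/60 = 18.2553333
  S → negative
  λ: 59.265′ = 0.987750°; total 130.9877500
  E ⇒ keep positive
Point 2:
  Lat: 19 + 18.7049/60 = 19.3117483
  hemisphere S, so the sign is −
  Lon: 16 + 9.1614/60 = 16.1526900
  hemisphere W, so the sign is −
Point 3:
  Lat: 6.3277′ = 0.105462°; total 0.1054617
  N → positive
  λ: 22.0901′ = 0.368168°; total 4.3681683
  W → negative
Point 4:
  Lat: 54.89′ = 0.914833°; total 0.9148333
  N ⇒ keep positive
  λ: 53.8201′ = 0.897002°; total 27.8970017
  W → negative
Point 5:
  Latitude: 74 + 39.665/60 = 74.6610833
  S ⇒ negate
  λ: 63 + 31.949/60 = 63.5324833
  hemisphere W, so the sign is −

1. -18.255333, 130.987750
2. -19.311748, -16.152690
3. 0.105462, -4.368168
4. 0.914833, -27.897002
5. -74.661083, -63.532483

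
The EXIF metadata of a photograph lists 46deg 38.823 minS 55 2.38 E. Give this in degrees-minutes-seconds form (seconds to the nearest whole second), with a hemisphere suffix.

46°38′49″ S, 55°02′23″ E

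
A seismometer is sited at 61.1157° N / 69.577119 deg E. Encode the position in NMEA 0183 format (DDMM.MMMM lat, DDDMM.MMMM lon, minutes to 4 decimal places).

Latitude: 61° + 0.115700 × 60 = 61° 6.942000′
Longitude: minutes = (69.577119 − 69) × 60 = 34.627140

6106.9420,N / 06934.6271,E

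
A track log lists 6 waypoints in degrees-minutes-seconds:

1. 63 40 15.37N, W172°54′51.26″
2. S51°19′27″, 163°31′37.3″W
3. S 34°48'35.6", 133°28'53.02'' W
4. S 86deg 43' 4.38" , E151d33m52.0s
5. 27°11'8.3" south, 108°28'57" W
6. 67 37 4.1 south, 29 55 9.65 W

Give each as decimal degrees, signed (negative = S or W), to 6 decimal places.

Point 1:
  Lat: 40′ + 15.37″ = 40.25617′; 63 + 40.25617/60 = 63.6709361
  N → positive
  Lon: 172° + 54/60 + 51.26/3600 = 172 + 0.900000 + 0.014239 = 172.9142389
  hemisphere W, so the sign is −
Point 2:
  φ: 19′ + 27″ = 19.45000′; 51 + 19.45000/60 = 51.3241667
  S → negative
  λ: 163 + 31/60 + 37.3/3600 = 163.5270278
  W ⇒ negate
Point 3:
  φ: 34° + 48/60 + 35.6/3600 = 34 + 0.800000 + 0.009889 = 34.8098889
  S → negative
  λ: 133 + 28/60 + 53.02/3600 = 133.4813944
  W ⇒ negate
Point 4:
  φ: 86° + 43/60 + 4.38/3600 = 86 + 0.716667 + 0.001217 = 86.7178833
  S ⇒ negate
  Lon: 151 + 33/60 + 52/3600 = 151.5644444
  E → positive
Point 5:
  Lat: 27° + 11/60 + 8.3/3600 = 27 + 0.183333 + 0.002306 = 27.1856389
  S ⇒ negate
  Longitude: 108 + 28/60 + 57/3600 = 108.4825000
  W ⇒ negate
Point 6:
  φ: 67 + 37/60 + 4.1/3600 = 67.6178056
  S ⇒ negate
  Longitude: 29 + 55/60 + 9.65/3600 = 29.9193472
  W → negative

1. 63.670936, -172.914239
2. -51.324167, -163.527028
3. -34.809889, -133.481394
4. -86.717883, 151.564444
5. -27.185639, -108.482500
6. -67.617806, -29.919347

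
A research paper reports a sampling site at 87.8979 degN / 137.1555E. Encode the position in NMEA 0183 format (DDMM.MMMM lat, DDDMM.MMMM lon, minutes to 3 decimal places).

8753.874,N / 13709.330,E

φ: 87° + 0.897900 × 60 = 87° 53.87400′
λ: 137° + 0.155500 × 60 = 137° 9.33000′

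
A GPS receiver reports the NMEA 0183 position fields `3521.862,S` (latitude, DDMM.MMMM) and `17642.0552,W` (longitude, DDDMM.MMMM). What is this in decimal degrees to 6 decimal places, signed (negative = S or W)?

Latitude: degrees = first 2 digits = 35, minutes = 21.862; 35 + 21.862/60 = 35.3643667
hemisphere S, so the sign is −
λ: split at 3 digits → 176° and 42.0552′; 176 + 42.0552/60 = 176.7009200
hemisphere W, so the sign is −

-35.364367, -176.700920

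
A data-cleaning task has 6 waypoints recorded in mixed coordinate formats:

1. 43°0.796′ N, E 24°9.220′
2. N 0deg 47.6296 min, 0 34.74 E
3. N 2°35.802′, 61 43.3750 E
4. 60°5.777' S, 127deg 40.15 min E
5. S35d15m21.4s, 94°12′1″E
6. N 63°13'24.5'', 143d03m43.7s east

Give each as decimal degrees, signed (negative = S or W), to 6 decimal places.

Point 1:
  φ: 43 + 0.796/60 = 43.0132667
  N → positive
  λ: 9.22′ = 0.153667°; total 24.1536667
  E → positive
Point 2:
  φ: 0 + 47.6296/60 = 0.7938267
  N → positive
  Lon: 0 + 34.74/60 = 0.5790000
  E → positive
Point 3:
  φ: 35.802′ = 0.596700°; total 2.5967000
  N → positive
  Longitude: 61 + 43.375/60 = 61.7229167
  E ⇒ keep positive
Point 4:
  Latitude: 5.777′ = 0.096283°; total 60.0962833
  hemisphere S, so the sign is −
  Lon: 127 + 40.15/60 = 127.6691667
  E ⇒ keep positive
Point 5:
  Latitude: 15′ + 21.4″ = 15.35667′; 35 + 15.35667/60 = 35.2559444
  S ⇒ negate
  Lon: 12′ + 1″ = 12.01667′; 94 + 12.01667/60 = 94.2002778
  E → positive
Point 6:
  φ: 63 + 13/60 + 24.5/3600 = 63.2234722
  N → positive
  λ: 143° + 3/60 + 43.7/3600 = 143 + 0.050000 + 0.012139 = 143.0621389
  E → positive

1. 43.013267, 24.153667
2. 0.793827, 0.579000
3. 2.596700, 61.722917
4. -60.096283, 127.669167
5. -35.255944, 94.200278
6. 63.223472, 143.062139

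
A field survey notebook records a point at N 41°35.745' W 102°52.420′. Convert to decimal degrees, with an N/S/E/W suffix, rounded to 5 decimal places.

41.59575° N, 102.87367° W

Lat: 41 + 35.745/60 = 41.595750
Lon: 102 + 52.42/60 = 102.873667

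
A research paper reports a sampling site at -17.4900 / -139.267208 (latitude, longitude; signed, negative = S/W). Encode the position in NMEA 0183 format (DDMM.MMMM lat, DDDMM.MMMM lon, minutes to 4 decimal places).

1729.4000,S / 13916.0325,W

Latitude is negative → S; |value| = 17.490000
φ: 17° + 0.490000 × 60 = 17° 29.400000′
Longitude is negative → W; |value| = 139.267208
Longitude: minutes = (139.267208 − 139) × 60 = 16.032480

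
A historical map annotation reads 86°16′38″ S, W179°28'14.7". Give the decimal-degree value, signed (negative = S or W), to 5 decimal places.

-86.27722, -179.47075

Latitude: 86° + 16/60 + 38/3600 = 86 + 0.266667 + 0.010556 = 86.277222
hemisphere S, so the sign is −
Longitude: 179° + 28/60 + 14.7/3600 = 179 + 0.466667 + 0.004083 = 179.470750
hemisphere W, so the sign is −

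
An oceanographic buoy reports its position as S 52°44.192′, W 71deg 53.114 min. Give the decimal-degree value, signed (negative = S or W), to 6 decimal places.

φ: 52 + 44.192/60 = 52.7365333
hemisphere S, so the sign is −
Lon: 53.114′ = 0.885233°; total 71.8852333
W ⇒ negate

-52.736533, -71.885233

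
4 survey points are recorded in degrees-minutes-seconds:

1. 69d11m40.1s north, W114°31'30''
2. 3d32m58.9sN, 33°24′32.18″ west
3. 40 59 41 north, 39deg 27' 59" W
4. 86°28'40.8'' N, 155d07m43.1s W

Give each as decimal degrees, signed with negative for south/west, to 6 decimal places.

1. 69.194472, -114.525000
2. 3.549694, -33.408939
3. 40.994722, -39.466389
4. 86.478000, -155.128639

Point 1:
  Lat: 69° + 11/60 + 40.1/3600 = 69 + 0.183333 + 0.011139 = 69.1944722
  N ⇒ keep positive
  Lon: 114 + 31/60 + 30/3600 = 114.5250000
  W ⇒ negate
Point 2:
  Latitude: 3 + 32/60 + 58.9/3600 = 3.5496944
  N ⇒ keep positive
  Lon: 33 + 24/60 + 32.18/3600 = 33.4089389
  hemisphere W, so the sign is −
Point 3:
  φ: 59′ + 41″ = 59.68333′; 40 + 59.68333/60 = 40.9947222
  N → positive
  Lon: 27′ + 59″ = 27.98333′; 39 + 27.98333/60 = 39.4663889
  W → negative
Point 4:
  Latitude: 86 + 28/60 + 40.8/3600 = 86.4780000
  N → positive
  λ: 7′ + 43.1″ = 7.71833′; 155 + 7.71833/60 = 155.1286389
  W ⇒ negate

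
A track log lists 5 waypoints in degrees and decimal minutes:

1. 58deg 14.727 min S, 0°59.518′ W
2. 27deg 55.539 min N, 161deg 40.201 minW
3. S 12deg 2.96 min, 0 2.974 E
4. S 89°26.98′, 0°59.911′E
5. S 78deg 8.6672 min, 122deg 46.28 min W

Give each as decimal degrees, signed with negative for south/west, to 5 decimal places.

1. -58.24545, -0.99197
2. 27.92565, -161.67002
3. -12.04933, 0.04957
4. -89.44967, 0.99852
5. -78.14445, -122.77133

Point 1:
  Lat: 14.727′ = 0.245450°; total 58.245450
  S → negative
  λ: 0 + 59.518/60 = 0.991967
  W ⇒ negate
Point 2:
  Lat: 55.539′ = 0.925650°; total 27.925650
  N ⇒ keep positive
  λ: 40.201′ = 0.670017°; total 161.670017
  W ⇒ negate
Point 3:
  Latitude: 2.96′ = 0.049333°; total 12.049333
  S ⇒ negate
  Lon: 0 + 2.974/60 = 0.049567
  E → positive
Point 4:
  φ: 26.98′ = 0.449667°; total 89.449667
  S ⇒ negate
  λ: 59.911′ = 0.998517°; total 0.998517
  E → positive
Point 5:
  φ: 78 + 8.6672/60 = 78.144453
  hemisphere S, so the sign is −
  Longitude: 46.28′ = 0.771333°; total 122.771333
  W → negative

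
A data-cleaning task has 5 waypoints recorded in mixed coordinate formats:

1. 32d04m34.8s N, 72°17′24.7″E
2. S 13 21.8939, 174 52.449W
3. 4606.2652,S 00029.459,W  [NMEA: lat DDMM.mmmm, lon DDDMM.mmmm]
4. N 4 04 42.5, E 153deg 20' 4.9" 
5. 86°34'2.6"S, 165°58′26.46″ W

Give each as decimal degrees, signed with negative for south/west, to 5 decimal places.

Point 1:
  φ: 32° + 4/60 + 34.8/3600 = 32 + 0.066667 + 0.009667 = 32.076333
  N → positive
  λ: 72° + 17/60 + 24.7/3600 = 72 + 0.283333 + 0.006861 = 72.290194
  E ⇒ keep positive
Point 2:
  Latitude: 13 + 21.8939/60 = 13.364898
  S → negative
  Lon: 174 + 52.449/60 = 174.874150
  W ⇒ negate
Point 3:
  Lat: degrees = first 2 digits = 46, minutes = 6.2652; 46 + 6.2652/60 = 46.104420
  S ⇒ negate
  Lon: split at 3 digits → 000° and 29.459′; 0 + 29.459/60 = 0.490983
  W → negative
Point 4:
  φ: 4 + 4/60 + 42.5/3600 = 4.078472
  N ⇒ keep positive
  λ: 153 + 20/60 + 4.9/3600 = 153.334694
  E ⇒ keep positive
Point 5:
  φ: 86° + 34/60 + 2.6/3600 = 86 + 0.566667 + 0.000722 = 86.567389
  S → negative
  Lon: 165 + 58/60 + 26.46/3600 = 165.974017
  W → negative

1. 32.07633, 72.29019
2. -13.36490, -174.87415
3. -46.10442, -0.49098
4. 4.07847, 153.33469
5. -86.56739, -165.97402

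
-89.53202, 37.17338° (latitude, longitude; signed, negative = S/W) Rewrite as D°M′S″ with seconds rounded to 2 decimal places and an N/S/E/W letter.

89°31′55.27″ S, 37°10′24.17″ E

Latitude is negative → S; |value| = 89.532020
Latitude: 0.532020 × 60 = 31.92120′ → 31′, remainder × 60 = 55.2720″
λ: 0.173380° → 10.40280′; 0.40280 × 60 = 24.1680″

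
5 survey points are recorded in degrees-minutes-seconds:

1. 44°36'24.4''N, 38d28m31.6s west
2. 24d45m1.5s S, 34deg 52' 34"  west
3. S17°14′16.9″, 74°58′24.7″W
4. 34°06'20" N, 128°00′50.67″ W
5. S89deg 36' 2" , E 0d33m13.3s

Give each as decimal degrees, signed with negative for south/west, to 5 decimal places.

1. 44.60678, -38.47544
2. -24.75042, -34.87611
3. -17.23803, -74.97353
4. 34.10556, -128.01408
5. -89.60056, 0.55369

Point 1:
  Lat: 44 + 36/60 + 24.4/3600 = 44.606778
  N → positive
  Lon: 38 + 28/60 + 31.6/3600 = 38.475444
  W → negative
Point 2:
  φ: 24 + 45/60 + 1.5/3600 = 24.750417
  S → negative
  Lon: 52′ + 34″ = 52.56667′; 34 + 52.56667/60 = 34.876111
  W ⇒ negate
Point 3:
  Latitude: 14′ + 16.9″ = 14.28167′; 17 + 14.28167/60 = 17.238028
  S ⇒ negate
  Lon: 74 + 58/60 + 24.7/3600 = 74.973528
  hemisphere W, so the sign is −
Point 4:
  Lat: 34 + 6/60 + 20/3600 = 34.105556
  N → positive
  Lon: 128° + 0/60 + 50.67/3600 = 128 + 0.000000 + 0.014075 = 128.014075
  hemisphere W, so the sign is −
Point 5:
  φ: 89° + 36/60 + 2/3600 = 89 + 0.600000 + 0.000556 = 89.600556
  hemisphere S, so the sign is −
  Lon: 0 + 33/60 + 13.3/3600 = 0.553694
  E ⇒ keep positive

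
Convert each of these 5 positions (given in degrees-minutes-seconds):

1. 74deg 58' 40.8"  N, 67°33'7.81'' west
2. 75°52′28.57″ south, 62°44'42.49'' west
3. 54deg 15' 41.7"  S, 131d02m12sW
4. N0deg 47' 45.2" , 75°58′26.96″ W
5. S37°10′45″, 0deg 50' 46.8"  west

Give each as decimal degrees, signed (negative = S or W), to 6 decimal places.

Point 1:
  φ: 58′ + 40.8″ = 58.68000′; 74 + 58.68000/60 = 74.9780000
  N ⇒ keep positive
  Lon: 67 + 33/60 + 7.81/3600 = 67.5521694
  hemisphere W, so the sign is −
Point 2:
  Lat: 52′ + 28.57″ = 52.47617′; 75 + 52.47617/60 = 75.8746028
  hemisphere S, so the sign is −
  λ: 44′ + 42.49″ = 44.70817′; 62 + 44.70817/60 = 62.7451361
  W → negative
Point 3:
  Latitude: 54 + 15/60 + 41.7/3600 = 54.2615833
  S ⇒ negate
  λ: 131° + 2/60 + 12/3600 = 131 + 0.033333 + 0.003333 = 131.0366667
  hemisphere W, so the sign is −
Point 4:
  Lat: 47′ + 45.2″ = 47.75333′; 0 + 47.75333/60 = 0.7958889
  N ⇒ keep positive
  Lon: 75 + 58/60 + 26.96/3600 = 75.9741556
  W ⇒ negate
Point 5:
  Latitude: 10′ + 45″ = 10.75000′; 37 + 10.75000/60 = 37.1791667
  S → negative
  Lon: 50′ + 46.8″ = 50.78000′; 0 + 50.78000/60 = 0.8463333
  W ⇒ negate

1. 74.978000, -67.552169
2. -75.874603, -62.745136
3. -54.261583, -131.036667
4. 0.795889, -75.974156
5. -37.179167, -0.846333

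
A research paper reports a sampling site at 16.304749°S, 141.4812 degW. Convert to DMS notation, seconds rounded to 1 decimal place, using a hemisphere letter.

Lat: 0.304749° → 18.28494′; 0.28494 × 60 = 17.096″
λ: 0.481200 × 60 = 28.87200′ → 28′, remainder × 60 = 52.320″

16°18′17.1″ S, 141°28′52.3″ W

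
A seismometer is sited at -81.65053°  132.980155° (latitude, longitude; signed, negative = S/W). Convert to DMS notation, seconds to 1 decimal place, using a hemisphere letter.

81°39′1.9″ S, 132°58′48.6″ E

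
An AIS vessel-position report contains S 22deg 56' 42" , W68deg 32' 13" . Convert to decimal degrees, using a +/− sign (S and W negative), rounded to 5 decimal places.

Lat: 22 + 56/60 + 42/3600 = 22.945000
S → negative
Lon: 68° + 32/60 + 13/3600 = 68 + 0.533333 + 0.003611 = 68.536944
hemisphere W, so the sign is −

-22.94500, -68.53694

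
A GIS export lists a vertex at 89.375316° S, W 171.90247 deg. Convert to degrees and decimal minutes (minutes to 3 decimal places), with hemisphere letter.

89° 22.519′ S, 171° 54.148′ W

Latitude: fractional part 0.375316 → 22.51896 minutes
Longitude: 171° + 0.902470 × 60 = 171° 54.14820′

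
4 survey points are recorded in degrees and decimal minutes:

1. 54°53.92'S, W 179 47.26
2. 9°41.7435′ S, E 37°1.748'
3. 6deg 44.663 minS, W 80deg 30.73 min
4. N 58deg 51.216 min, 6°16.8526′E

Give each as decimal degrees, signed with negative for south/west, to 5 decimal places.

1. -54.89867, -179.78767
2. -9.69573, 37.02913
3. -6.74438, -80.51217
4. 58.85360, 6.28088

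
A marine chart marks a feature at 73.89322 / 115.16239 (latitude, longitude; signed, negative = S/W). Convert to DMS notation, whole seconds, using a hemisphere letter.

Lat: 0.893220 × 60 = 53.59320′ → 53′, remainder × 60 = 35.59″
λ: whole degrees 115; 9.74340′ → 9′ and 44.60″

73°53′36″ N, 115°09′45″ E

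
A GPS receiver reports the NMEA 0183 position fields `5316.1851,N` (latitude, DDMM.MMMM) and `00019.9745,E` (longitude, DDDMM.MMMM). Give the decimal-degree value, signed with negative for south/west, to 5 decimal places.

53.26975, 0.33291

Latitude: degrees = first 2 digits = 53, minutes = 16.1851; 53 + 16.1851/60 = 53.269752
N ⇒ keep positive
λ: split at 3 digits → 000° and 19.9745′; 0 + 19.9745/60 = 0.332908
E ⇒ keep positive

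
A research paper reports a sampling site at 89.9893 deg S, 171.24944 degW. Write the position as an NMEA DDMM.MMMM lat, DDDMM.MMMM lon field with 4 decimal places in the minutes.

8959.3580,S / 17114.9664,W

Latitude: fractional part 0.989300 → 59.358000 minutes
λ: 171° + 0.249440 × 60 = 171° 14.966400′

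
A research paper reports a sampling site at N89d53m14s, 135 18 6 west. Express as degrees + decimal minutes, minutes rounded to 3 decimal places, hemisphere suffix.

Lat: 53 + 14/60 = 53.23333′
Longitude: 18 + 6/60 = 18.10000′

89° 53.233′ N, 135° 18.100′ W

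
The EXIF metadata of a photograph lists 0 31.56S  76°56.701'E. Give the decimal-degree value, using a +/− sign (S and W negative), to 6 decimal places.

-0.526000, 76.945017

Lat: 0 + 31.56/60 = 0.5260000
S ⇒ negate
Lon: 76 + 56.701/60 = 76.9450167
E ⇒ keep positive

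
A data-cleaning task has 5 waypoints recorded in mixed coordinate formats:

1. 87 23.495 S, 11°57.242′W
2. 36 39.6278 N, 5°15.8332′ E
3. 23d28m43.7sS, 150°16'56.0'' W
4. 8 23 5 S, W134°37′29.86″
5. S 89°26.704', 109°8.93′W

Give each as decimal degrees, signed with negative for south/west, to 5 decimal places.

Point 1:
  Latitude: 23.495′ = 0.391583°; total 87.391583
  hemisphere S, so the sign is −
  Lon: 57.242′ = 0.954033°; total 11.954033
  W → negative
Point 2:
  Lat: 36 + 39.6278/60 = 36.660463
  N → positive
  λ: 15.8332′ = 0.263887°; total 5.263887
  E → positive
Point 3:
  φ: 28′ + 43.7″ = 28.72833′; 23 + 28.72833/60 = 23.478806
  S → negative
  λ: 16′ + 56″ = 16.93333′; 150 + 16.93333/60 = 150.282222
  W → negative
Point 4:
  Lat: 8° + 23/60 + 5/3600 = 8 + 0.383333 + 0.001389 = 8.384722
  S → negative
  Longitude: 134° + 37/60 + 29.86/3600 = 134 + 0.616667 + 0.008294 = 134.624961
  W → negative
Point 5:
  Lat: 26.704′ = 0.445067°; total 89.445067
  S → negative
  Lon: 109 + 8.93/60 = 109.148833
  hemisphere W, so the sign is −

1. -87.39158, -11.95403
2. 36.66046, 5.26389
3. -23.47881, -150.28222
4. -8.38472, -134.62496
5. -89.44507, -109.14883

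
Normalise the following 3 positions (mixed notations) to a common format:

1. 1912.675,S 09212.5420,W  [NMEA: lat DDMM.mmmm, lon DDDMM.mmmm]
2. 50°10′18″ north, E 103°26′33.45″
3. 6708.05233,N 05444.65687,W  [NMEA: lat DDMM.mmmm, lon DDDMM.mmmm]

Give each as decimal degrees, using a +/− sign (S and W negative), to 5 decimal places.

1. -19.21125, -92.20903
2. 50.17167, 103.44263
3. 67.13421, -54.74428

Point 1:
  Lat: split at 2 digits → 19° and 12.675′; 19 + 12.675/60 = 19.211250
  S ⇒ negate
  λ: degrees = first 3 digits = 92, minutes = 12.542; 92 + 12.542/60 = 92.209033
  W → negative
Point 2:
  φ: 50° + 10/60 + 18/3600 = 50 + 0.166667 + 0.005000 = 50.171667
  N ⇒ keep positive
  Lon: 103 + 26/60 + 33.45/3600 = 103.442625
  E ⇒ keep positive
Point 3:
  Lat: degrees = first 2 digits = 67, minutes = 8.05233; 67 + 8.05233/60 = 67.134206
  N → positive
  λ: split at 3 digits → 054° and 44.65687′; 54 + 44.65687/60 = 54.744281
  W → negative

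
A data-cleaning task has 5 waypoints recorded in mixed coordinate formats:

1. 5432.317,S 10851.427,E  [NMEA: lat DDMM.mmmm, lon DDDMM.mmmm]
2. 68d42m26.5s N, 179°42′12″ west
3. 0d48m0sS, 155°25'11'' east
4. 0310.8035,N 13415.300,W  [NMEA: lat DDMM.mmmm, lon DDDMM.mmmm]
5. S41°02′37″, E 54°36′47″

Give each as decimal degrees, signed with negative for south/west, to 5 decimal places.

Point 1:
  Lat: split at 2 digits → 54° and 32.317′; 54 + 32.317/60 = 54.538617
  S ⇒ negate
  Longitude: split at 3 digits → 108° and 51.427′; 108 + 51.427/60 = 108.857117
  E ⇒ keep positive
Point 2:
  Lat: 42′ + 26.5″ = 42.44167′; 68 + 42.44167/60 = 68.707361
  N → positive
  Lon: 179 + 42/60 + 12/3600 = 179.703333
  W ⇒ negate
Point 3:
  φ: 0 + 48/60 + 0/3600 = 0.800000
  S ⇒ negate
  Longitude: 155° + 25/60 + 11/3600 = 155 + 0.416667 + 0.003056 = 155.419722
  E ⇒ keep positive
Point 4:
  φ: degrees = first 2 digits = 3, minutes = 10.8035; 3 + 10.8035/60 = 3.180058
  N ⇒ keep positive
  λ: degrees = first 3 digits = 134, minutes = 15.3; 134 + 15.3/60 = 134.255000
  hemisphere W, so the sign is −
Point 5:
  Latitude: 41 + 2/60 + 37/3600 = 41.043611
  S → negative
  Longitude: 36′ + 47″ = 36.78333′; 54 + 36.78333/60 = 54.613056
  E → positive

1. -54.53862, 108.85712
2. 68.70736, -179.70333
3. -0.80000, 155.41972
4. 3.18006, -134.25500
5. -41.04361, 54.61306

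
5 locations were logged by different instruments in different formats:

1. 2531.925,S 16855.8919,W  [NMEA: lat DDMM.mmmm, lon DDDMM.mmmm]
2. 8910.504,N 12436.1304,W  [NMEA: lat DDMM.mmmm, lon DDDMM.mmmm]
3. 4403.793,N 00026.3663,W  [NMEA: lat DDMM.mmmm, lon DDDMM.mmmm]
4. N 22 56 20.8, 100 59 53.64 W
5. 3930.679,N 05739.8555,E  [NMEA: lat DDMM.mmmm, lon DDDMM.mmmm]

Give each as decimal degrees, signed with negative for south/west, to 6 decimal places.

1. -25.532083, -168.931532
2. 89.175067, -124.602173
3. 44.063217, -0.439438
4. 22.939111, -100.998233
5. 39.511317, 57.664258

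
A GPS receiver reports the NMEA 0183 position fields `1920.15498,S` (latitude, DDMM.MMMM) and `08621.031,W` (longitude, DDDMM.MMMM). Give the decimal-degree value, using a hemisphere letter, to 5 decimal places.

Latitude: degrees = first 2 digits = 19, minutes = 20.15498; 19 + 20.15498/60 = 19.335916
λ: split at 3 digits → 086° and 21.031′; 86 + 21.031/60 = 86.350517

19.33592° S, 86.35052° W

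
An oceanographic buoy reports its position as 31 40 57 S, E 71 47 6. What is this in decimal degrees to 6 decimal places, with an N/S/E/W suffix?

31.682500° S, 71.785000° E

φ: 31 + 40/60 + 57/3600 = 31.6825000
Lon: 71 + 47/60 + 6/3600 = 71.7850000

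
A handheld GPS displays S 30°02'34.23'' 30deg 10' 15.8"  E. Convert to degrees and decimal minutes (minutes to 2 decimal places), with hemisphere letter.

φ: seconds/60 = 0.57050; minutes = 2 + 0.57050 = 2.5705
Lon: seconds/60 = 0.26333; minutes = 10 + 0.26333 = 10.2633

30° 2.57′ S, 30° 10.26′ E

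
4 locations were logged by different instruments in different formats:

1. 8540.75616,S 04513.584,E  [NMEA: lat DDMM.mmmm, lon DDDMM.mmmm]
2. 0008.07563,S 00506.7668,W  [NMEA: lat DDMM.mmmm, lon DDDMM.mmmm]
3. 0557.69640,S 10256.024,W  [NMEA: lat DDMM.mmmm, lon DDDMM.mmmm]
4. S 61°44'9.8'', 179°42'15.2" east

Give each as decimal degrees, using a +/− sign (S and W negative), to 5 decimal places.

Point 1:
  φ: split at 2 digits → 85° and 40.75616′; 85 + 40.75616/60 = 85.679269
  S ⇒ negate
  Longitude: split at 3 digits → 045° and 13.584′; 45 + 13.584/60 = 45.226400
  E ⇒ keep positive
Point 2:
  φ: split at 2 digits → 00° and 8.07563′; 0 + 8.07563/60 = 0.134594
  S ⇒ negate
  Lon: split at 3 digits → 005° and 6.7668′; 5 + 6.7668/60 = 5.112780
  hemisphere W, so the sign is −
Point 3:
  Latitude: degrees = first 2 digits = 5, minutes = 57.6964; 5 + 57.6964/60 = 5.961607
  S ⇒ negate
  λ: degrees = first 3 digits = 102, minutes = 56.024; 102 + 56.024/60 = 102.933733
  hemisphere W, so the sign is −
Point 4:
  Lat: 44′ + 9.8″ = 44.16333′; 61 + 44.16333/60 = 61.736056
  S ⇒ negate
  Lon: 179° + 42/60 + 15.2/3600 = 179 + 0.700000 + 0.004222 = 179.704222
  E → positive

1. -85.67927, 45.22640
2. -0.13459, -5.11278
3. -5.96161, -102.93373
4. -61.73606, 179.70422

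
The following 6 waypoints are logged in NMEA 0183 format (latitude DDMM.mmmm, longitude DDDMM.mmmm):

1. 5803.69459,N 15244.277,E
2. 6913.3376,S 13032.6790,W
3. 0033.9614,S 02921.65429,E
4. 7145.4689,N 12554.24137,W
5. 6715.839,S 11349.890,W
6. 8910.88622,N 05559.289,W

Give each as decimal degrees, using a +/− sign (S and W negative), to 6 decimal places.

1. 58.061577, 152.737950
2. -69.222293, -130.544650
3. -0.566023, 29.360905
4. 71.757815, -125.904023
5. -67.263983, -113.831500
6. 89.181437, -55.988150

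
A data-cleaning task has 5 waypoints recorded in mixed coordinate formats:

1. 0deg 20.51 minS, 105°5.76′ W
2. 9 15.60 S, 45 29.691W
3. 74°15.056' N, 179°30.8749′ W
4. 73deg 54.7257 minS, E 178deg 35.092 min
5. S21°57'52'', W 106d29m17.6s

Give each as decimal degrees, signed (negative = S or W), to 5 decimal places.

1. -0.34183, -105.09600
2. -9.26000, -45.49485
3. 74.25093, -179.51458
4. -73.91210, 178.58487
5. -21.96444, -106.48822

Point 1:
  Lat: 0 + 20.51/60 = 0.341833
  S ⇒ negate
  Longitude: 5.76′ = 0.096000°; total 105.096000
  W → negative
Point 2:
  Latitude: 15.6′ = 0.260000°; total 9.260000
  S → negative
  λ: 29.691′ = 0.494850°; total 45.494850
  W ⇒ negate
Point 3:
  Lat: 74 + 15.056/60 = 74.250933
  N ⇒ keep positive
  Lon: 30.8749′ = 0.514582°; total 179.514582
  W ⇒ negate
Point 4:
  Latitude: 54.7257′ = 0.912095°; total 73.912095
  S ⇒ negate
  Lon: 178 + 35.092/60 = 178.584867
  E ⇒ keep positive
Point 5:
  Lat: 21 + 57/60 + 52/3600 = 21.964444
  hemisphere S, so the sign is −
  Longitude: 106° + 29/60 + 17.6/3600 = 106 + 0.483333 + 0.004889 = 106.488222
  W → negative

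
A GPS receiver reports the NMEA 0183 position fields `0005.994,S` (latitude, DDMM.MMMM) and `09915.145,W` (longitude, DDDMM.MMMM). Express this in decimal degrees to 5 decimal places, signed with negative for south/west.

Latitude: degrees = first 2 digits = 0, minutes = 5.994; 0 + 5.994/60 = 0.099900
hemisphere S, so the sign is −
Lon: degrees = first 3 digits = 99, minutes = 15.145; 99 + 15.145/60 = 99.252417
W → negative

-0.09990, -99.25242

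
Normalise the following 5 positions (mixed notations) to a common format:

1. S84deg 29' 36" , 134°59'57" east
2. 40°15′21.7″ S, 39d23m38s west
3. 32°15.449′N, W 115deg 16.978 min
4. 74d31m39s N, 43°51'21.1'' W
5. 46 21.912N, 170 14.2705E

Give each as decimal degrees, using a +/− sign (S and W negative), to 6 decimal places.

Point 1:
  Latitude: 84 + 29/60 + 36/3600 = 84.4933333
  S → negative
  λ: 134° + 59/60 + 57/3600 = 134 + 0.983333 + 0.015833 = 134.9991667
  E ⇒ keep positive
Point 2:
  Lat: 40 + 15/60 + 21.7/3600 = 40.2560278
  S → negative
  Longitude: 39 + 23/60 + 38/3600 = 39.3938889
  W → negative
Point 3:
  Lat: 15.449′ = 0.257483°; total 32.2574833
  N → positive
  Lon: 115 + 16.978/60 = 115.2829667
  hemisphere W, so the sign is −
Point 4:
  Latitude: 31′ + 39″ = 31.65000′; 74 + 31.65000/60 = 74.5275000
  N → positive
  Lon: 43 + 51/60 + 21.1/3600 = 43.8558611
  hemisphere W, so the sign is −
Point 5:
  Latitude: 21.912′ = 0.365200°; total 46.3652000
  N → positive
  Lon: 14.2705′ = 0.237842°; total 170.2378417
  E ⇒ keep positive

1. -84.493333, 134.999167
2. -40.256028, -39.393889
3. 32.257483, -115.282967
4. 74.527500, -43.855861
5. 46.365200, 170.237842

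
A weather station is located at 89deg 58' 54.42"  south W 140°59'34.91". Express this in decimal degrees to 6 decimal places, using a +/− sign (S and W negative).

-89.981783, -140.993031

Latitude: 89° + 58/60 + 54.42/3600 = 89 + 0.966667 + 0.015117 = 89.9817833
S ⇒ negate
λ: 59′ + 34.91″ = 59.58183′; 140 + 59.58183/60 = 140.9930306
W → negative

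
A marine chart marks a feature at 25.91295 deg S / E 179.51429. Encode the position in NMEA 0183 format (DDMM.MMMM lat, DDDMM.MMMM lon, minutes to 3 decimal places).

Latitude: 25° + 0.912950 × 60 = 25° 54.77700′
λ: 179° + 0.514290 × 60 = 179° 30.85740′

2554.777,S / 17930.857,E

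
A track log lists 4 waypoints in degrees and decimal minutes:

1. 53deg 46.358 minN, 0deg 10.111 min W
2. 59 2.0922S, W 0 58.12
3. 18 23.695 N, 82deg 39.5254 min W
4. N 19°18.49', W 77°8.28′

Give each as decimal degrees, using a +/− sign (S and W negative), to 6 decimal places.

1. 53.772633, -0.168517
2. -59.034870, -0.968667
3. 18.394917, -82.658757
4. 19.308167, -77.138000

Point 1:
  Latitude: 46.358′ = 0.772633°; total 53.7726333
  N → positive
  λ: 10.111′ = 0.168517°; total 0.1685167
  W → negative
Point 2:
  Latitude: 59 + 2.0922/60 = 59.0348700
  hemisphere S, so the sign is −
  Lon: 58.12′ = 0.968667°; total 0.9686667
  W ⇒ negate
Point 3:
  Latitude: 18 + 23.695/60 = 18.3949167
  N → positive
  λ: 39.5254′ = 0.658757°; total 82.6587567
  hemisphere W, so the sign is −
Point 4:
  φ: 18.49′ = 0.308167°; total 19.3081667
  N → positive
  Lon: 77 + 8.28/60 = 77.1380000
  W ⇒ negate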